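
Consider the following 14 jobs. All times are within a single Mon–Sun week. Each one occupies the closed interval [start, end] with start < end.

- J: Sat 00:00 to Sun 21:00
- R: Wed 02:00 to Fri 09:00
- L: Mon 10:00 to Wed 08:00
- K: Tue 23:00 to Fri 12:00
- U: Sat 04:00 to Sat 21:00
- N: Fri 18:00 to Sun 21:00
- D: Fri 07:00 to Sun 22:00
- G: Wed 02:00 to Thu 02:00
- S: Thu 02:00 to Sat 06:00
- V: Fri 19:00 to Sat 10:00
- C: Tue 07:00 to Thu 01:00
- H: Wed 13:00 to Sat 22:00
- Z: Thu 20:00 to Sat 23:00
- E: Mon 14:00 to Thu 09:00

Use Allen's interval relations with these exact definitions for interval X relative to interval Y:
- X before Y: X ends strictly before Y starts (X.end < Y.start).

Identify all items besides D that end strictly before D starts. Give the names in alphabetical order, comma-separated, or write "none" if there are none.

C, E, G, L

Target D = [Fri 07:00, Sun 22:00].
C [Tue 07:00, Thu 01:00] → before → yes.
E [Mon 14:00, Thu 09:00] → before → yes.
G [Wed 02:00, Thu 02:00] → before → yes.
H [Wed 13:00, Sat 22:00] → overlaps → no.
J [Sat 00:00, Sun 21:00] → during → no.
K [Tue 23:00, Fri 12:00] → overlaps → no.
L [Mon 10:00, Wed 08:00] → before → yes.
N [Fri 18:00, Sun 21:00] → during → no.
R [Wed 02:00, Fri 09:00] → overlaps → no.
S [Thu 02:00, Sat 06:00] → overlaps → no.
U [Sat 04:00, Sat 21:00] → during → no.
V [Fri 19:00, Sat 10:00] → during → no.
Z [Thu 20:00, Sat 23:00] → overlaps → no.
Result: C, E, G, L.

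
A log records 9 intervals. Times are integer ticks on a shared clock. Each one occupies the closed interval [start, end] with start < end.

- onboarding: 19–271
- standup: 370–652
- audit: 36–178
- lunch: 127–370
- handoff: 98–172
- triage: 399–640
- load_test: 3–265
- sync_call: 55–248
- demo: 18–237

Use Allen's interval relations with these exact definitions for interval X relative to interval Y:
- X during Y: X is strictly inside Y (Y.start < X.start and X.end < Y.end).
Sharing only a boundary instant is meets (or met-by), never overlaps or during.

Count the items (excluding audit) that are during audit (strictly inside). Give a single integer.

Target audit = [36, 178].
demo [18, 237] → contains → no.
handoff [98, 172] → during → counts.
load_test [3, 265] → contains → no.
lunch [127, 370] → overlapped-by → no.
onboarding [19, 271] → contains → no.
standup [370, 652] → after → no.
sync_call [55, 248] → overlapped-by → no.
triage [399, 640] → after → no.
Total: 1.

1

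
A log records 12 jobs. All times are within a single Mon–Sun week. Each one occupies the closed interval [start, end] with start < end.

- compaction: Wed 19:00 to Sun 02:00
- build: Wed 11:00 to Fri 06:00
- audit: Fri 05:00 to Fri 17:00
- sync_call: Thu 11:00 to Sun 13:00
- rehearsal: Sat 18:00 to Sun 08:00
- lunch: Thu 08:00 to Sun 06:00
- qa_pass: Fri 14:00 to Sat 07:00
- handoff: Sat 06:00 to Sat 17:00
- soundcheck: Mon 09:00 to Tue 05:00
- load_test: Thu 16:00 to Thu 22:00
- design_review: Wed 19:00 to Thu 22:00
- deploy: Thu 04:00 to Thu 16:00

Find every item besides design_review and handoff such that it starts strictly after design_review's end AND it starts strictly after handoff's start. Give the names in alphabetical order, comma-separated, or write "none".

rehearsal

Conditions: its start is strictly after design_review's end (X.start > Thu 22:00) AND its start is strictly after handoff's start (X.start > Sat 06:00).
audit: start Fri 05:00 > Thu 22:00? ✓; start Fri 05:00 > Sat 06:00? ✗ → no.
build: start Wed 11:00 > Thu 22:00? ✗; start Wed 11:00 > Sat 06:00? ✗ → no.
compaction: start Wed 19:00 > Thu 22:00? ✗; start Wed 19:00 > Sat 06:00? ✗ → no.
deploy: start Thu 04:00 > Thu 22:00? ✗; start Thu 04:00 > Sat 06:00? ✗ → no.
load_test: start Thu 16:00 > Thu 22:00? ✗; start Thu 16:00 > Sat 06:00? ✗ → no.
lunch: start Thu 08:00 > Thu 22:00? ✗; start Thu 08:00 > Sat 06:00? ✗ → no.
qa_pass: start Fri 14:00 > Thu 22:00? ✓; start Fri 14:00 > Sat 06:00? ✗ → no.
rehearsal: start Sat 18:00 > Thu 22:00? ✓; start Sat 18:00 > Sat 06:00? ✓ → yes.
soundcheck: start Mon 09:00 > Thu 22:00? ✗; start Mon 09:00 > Sat 06:00? ✗ → no.
sync_call: start Thu 11:00 > Thu 22:00? ✗; start Thu 11:00 > Sat 06:00? ✗ → no.
Result: rehearsal.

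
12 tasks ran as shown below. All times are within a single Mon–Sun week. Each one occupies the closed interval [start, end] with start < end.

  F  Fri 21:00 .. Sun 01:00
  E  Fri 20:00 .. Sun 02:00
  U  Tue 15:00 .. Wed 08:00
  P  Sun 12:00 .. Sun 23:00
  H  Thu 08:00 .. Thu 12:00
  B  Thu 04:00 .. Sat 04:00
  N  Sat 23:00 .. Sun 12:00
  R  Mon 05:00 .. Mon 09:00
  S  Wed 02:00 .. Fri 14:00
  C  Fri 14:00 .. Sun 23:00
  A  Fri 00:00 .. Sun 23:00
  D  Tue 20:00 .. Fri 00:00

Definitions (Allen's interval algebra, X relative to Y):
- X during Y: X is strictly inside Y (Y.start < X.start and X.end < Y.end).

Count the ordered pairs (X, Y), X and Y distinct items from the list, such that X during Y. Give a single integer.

10

Checking all 132 ordered pairs for relation 'during'; matching pairs in alphabetical order:
(E, A): E during A ✓
(E, C): E during C ✓
(F, A): F during A ✓
(F, C): F during C ✓
(F, E): F during E ✓
(H, B): H during B ✓
(H, D): H during D ✓
(H, S): H during S ✓
(N, A): N during A ✓
(N, C): N during C ✓
Count: 10.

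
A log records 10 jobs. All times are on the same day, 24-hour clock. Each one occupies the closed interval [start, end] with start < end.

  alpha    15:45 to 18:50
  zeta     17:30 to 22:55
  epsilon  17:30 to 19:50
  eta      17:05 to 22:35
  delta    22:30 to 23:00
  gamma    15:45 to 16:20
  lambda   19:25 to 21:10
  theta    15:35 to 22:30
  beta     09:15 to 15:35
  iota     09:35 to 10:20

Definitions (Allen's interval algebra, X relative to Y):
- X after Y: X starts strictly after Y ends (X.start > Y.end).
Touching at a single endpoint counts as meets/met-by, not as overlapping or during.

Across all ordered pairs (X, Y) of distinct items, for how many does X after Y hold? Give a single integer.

Checking all 90 ordered pairs for relation 'after'; matching pairs in alphabetical order:
(alpha, beta): alpha after beta ✓
(alpha, iota): alpha after iota ✓
(delta, alpha): delta after alpha ✓
(delta, beta): delta after beta ✓
(delta, epsilon): delta after epsilon ✓
(delta, gamma): delta after gamma ✓
(delta, iota): delta after iota ✓
(delta, lambda): delta after lambda ✓
(epsilon, beta): epsilon after beta ✓
(epsilon, gamma): epsilon after gamma ✓
(epsilon, iota): epsilon after iota ✓
(eta, beta): eta after beta ✓
(eta, gamma): eta after gamma ✓
(eta, iota): eta after iota ✓
(gamma, beta): gamma after beta ✓
(gamma, iota): gamma after iota ✓
(lambda, alpha): lambda after alpha ✓
(lambda, beta): lambda after beta ✓
(lambda, gamma): lambda after gamma ✓
(lambda, iota): lambda after iota ✓
(theta, iota): theta after iota ✓
(zeta, beta): zeta after beta ✓
(zeta, gamma): zeta after gamma ✓
(zeta, iota): zeta after iota ✓
Count: 24.

24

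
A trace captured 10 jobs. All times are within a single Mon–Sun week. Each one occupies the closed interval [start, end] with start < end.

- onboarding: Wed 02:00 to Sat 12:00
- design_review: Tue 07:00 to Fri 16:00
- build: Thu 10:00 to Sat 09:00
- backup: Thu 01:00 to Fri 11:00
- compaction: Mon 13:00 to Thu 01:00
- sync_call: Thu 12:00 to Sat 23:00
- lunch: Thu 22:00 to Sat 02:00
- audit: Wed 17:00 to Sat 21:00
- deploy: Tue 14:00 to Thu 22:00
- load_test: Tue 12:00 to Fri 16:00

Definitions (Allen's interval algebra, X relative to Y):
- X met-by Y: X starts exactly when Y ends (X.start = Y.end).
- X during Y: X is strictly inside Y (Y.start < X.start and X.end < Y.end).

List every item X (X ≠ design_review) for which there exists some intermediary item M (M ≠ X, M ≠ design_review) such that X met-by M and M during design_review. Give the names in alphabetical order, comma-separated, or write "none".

lunch

Target design_review = [Tue 07:00, Fri 16:00].
Intermediaries M with M during design_review: backup, deploy.
Via backup — items with X met-by backup: none.
Via deploy — items with X met-by deploy: lunch.
Union: lunch.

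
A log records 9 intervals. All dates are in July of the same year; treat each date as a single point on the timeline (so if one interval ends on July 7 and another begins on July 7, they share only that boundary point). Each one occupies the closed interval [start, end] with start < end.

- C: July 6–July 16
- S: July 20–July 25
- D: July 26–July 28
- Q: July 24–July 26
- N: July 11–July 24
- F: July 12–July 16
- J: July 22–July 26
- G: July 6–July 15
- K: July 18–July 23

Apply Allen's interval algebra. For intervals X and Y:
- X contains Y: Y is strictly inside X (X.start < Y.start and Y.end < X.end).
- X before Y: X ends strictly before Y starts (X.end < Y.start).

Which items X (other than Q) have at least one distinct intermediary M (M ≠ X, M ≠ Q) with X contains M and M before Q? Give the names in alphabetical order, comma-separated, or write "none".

N

Target Q = [July 24, July 26].
Intermediaries M with M before Q: C, F, G, K.
Via C — items with X contains C: none.
Via F — items with X contains F: N.
Via G — items with X contains G: none.
Via K — items with X contains K: N.
Union: N.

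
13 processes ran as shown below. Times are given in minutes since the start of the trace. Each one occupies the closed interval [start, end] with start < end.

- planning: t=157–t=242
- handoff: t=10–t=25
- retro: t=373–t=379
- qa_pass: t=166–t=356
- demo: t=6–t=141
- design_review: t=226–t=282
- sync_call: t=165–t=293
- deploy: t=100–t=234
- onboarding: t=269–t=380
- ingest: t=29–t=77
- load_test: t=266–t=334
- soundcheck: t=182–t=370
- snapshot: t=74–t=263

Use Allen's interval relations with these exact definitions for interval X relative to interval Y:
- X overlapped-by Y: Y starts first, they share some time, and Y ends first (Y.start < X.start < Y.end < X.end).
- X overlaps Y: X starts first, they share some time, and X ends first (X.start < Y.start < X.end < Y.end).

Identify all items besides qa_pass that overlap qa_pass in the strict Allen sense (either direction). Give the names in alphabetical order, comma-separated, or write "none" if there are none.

deploy, onboarding, planning, snapshot, soundcheck, sync_call

Target qa_pass = [t=166, t=356].
demo [t=6, t=141] → before → no.
deploy [t=100, t=234] → overlaps → yes.
design_review [t=226, t=282] → during → no.
handoff [t=10, t=25] → before → no.
ingest [t=29, t=77] → before → no.
load_test [t=266, t=334] → during → no.
onboarding [t=269, t=380] → overlapped-by → yes.
planning [t=157, t=242] → overlaps → yes.
retro [t=373, t=379] → after → no.
snapshot [t=74, t=263] → overlaps → yes.
soundcheck [t=182, t=370] → overlapped-by → yes.
sync_call [t=165, t=293] → overlaps → yes.
Result: deploy, onboarding, planning, snapshot, soundcheck, sync_call.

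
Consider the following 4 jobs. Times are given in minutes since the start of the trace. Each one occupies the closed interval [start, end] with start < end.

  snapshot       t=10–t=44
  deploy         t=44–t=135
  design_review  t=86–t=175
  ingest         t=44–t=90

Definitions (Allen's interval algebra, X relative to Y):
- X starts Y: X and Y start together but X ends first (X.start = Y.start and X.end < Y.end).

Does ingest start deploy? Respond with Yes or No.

ingest = [t=44, t=90], deploy = [t=44, t=135].
Actual relation of ingest to deploy: starts.
Asked whether 'starts' holds → Yes.

Yes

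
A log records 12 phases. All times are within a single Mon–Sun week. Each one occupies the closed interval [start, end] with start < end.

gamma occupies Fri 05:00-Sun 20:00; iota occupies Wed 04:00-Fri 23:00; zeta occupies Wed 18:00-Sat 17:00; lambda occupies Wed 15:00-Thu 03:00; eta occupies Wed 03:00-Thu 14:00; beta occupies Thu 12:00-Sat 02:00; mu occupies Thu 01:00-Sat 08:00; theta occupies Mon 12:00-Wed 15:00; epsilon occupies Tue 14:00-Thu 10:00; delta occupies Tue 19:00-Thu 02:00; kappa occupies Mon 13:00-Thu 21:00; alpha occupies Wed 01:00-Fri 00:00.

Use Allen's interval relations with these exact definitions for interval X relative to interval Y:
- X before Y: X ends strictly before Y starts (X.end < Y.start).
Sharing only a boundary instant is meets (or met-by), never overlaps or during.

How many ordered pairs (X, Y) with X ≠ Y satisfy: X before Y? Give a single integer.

Checking all 132 ordered pairs for relation 'before'; matching pairs in alphabetical order:
(alpha, gamma): alpha before gamma ✓
(delta, beta): delta before beta ✓
(delta, gamma): delta before gamma ✓
(epsilon, beta): epsilon before beta ✓
(epsilon, gamma): epsilon before gamma ✓
(eta, gamma): eta before gamma ✓
(kappa, gamma): kappa before gamma ✓
(lambda, beta): lambda before beta ✓
(lambda, gamma): lambda before gamma ✓
(theta, beta): theta before beta ✓
(theta, gamma): theta before gamma ✓
(theta, mu): theta before mu ✓
(theta, zeta): theta before zeta ✓
Count: 13.

13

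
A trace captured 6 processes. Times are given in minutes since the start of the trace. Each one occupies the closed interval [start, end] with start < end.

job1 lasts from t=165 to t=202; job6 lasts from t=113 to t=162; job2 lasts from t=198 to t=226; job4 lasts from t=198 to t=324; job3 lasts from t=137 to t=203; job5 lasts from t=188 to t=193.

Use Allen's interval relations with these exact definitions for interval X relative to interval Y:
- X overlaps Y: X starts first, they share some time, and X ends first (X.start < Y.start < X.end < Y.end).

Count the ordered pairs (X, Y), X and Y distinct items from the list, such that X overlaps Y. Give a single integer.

5

Checking all 30 ordered pairs for relation 'overlaps'; matching pairs in alphabetical order:
(job1, job2): job1 overlaps job2 ✓
(job1, job4): job1 overlaps job4 ✓
(job3, job2): job3 overlaps job2 ✓
(job3, job4): job3 overlaps job4 ✓
(job6, job3): job6 overlaps job3 ✓
Count: 5.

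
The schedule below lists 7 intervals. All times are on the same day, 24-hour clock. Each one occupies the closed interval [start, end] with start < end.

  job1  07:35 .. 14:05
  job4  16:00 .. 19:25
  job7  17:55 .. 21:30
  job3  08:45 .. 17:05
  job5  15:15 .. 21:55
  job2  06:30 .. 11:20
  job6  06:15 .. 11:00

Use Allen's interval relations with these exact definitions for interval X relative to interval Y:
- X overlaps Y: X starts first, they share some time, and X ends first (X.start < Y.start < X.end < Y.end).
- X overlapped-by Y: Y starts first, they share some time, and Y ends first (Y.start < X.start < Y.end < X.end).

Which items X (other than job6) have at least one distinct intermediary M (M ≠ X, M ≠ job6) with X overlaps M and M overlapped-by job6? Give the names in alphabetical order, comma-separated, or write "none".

job1, job2

Target job6 = [06:15, 11:00].
Intermediaries M with M overlapped-by job6: job1, job2, job3.
Via job1 — items with X overlaps job1: job2.
Via job2 — items with X overlaps job2: none.
Via job3 — items with X overlaps job3: job1, job2.
Union: job1, job2.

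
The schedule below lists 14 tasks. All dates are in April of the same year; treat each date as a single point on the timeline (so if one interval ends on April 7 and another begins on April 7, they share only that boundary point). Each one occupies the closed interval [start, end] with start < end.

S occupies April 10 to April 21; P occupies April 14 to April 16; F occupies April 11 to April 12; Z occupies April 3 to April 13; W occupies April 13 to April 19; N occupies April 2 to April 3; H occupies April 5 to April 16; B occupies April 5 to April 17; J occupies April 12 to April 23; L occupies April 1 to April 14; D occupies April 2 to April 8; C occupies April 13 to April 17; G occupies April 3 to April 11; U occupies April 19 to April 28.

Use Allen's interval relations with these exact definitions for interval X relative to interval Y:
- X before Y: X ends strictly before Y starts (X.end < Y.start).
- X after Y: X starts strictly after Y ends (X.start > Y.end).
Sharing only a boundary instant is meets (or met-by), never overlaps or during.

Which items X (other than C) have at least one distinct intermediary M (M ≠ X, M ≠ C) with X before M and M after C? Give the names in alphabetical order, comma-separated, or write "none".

B, D, F, G, H, L, N, P, Z

Target C = [April 13, April 17].
Intermediaries M with M after C: U.
Via U — items with X before U: B, D, F, G, H, L, N, P, Z.
Union: B, D, F, G, H, L, N, P, Z.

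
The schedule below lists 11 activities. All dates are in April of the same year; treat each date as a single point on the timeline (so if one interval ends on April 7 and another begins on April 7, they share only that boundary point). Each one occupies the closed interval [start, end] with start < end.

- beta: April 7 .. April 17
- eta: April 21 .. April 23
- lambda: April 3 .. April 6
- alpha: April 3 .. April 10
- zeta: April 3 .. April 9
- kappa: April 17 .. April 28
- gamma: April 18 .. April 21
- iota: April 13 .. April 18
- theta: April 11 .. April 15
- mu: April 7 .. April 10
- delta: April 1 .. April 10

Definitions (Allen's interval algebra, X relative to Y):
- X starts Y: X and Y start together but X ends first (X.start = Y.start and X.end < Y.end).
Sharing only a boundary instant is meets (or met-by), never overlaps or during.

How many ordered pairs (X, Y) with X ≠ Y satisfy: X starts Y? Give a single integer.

4

Checking all 110 ordered pairs for relation 'starts'; matching pairs in alphabetical order:
(lambda, alpha): lambda starts alpha ✓
(lambda, zeta): lambda starts zeta ✓
(mu, beta): mu starts beta ✓
(zeta, alpha): zeta starts alpha ✓
Count: 4.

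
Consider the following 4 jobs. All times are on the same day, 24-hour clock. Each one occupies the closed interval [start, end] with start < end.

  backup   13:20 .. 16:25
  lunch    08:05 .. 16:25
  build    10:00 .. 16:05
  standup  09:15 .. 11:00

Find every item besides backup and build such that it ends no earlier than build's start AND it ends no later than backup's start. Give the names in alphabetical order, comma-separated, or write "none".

standup

Conditions: its end is no earlier than build's start (X.end >= 10:00) AND its end is no later than backup's start (X.end <= 13:20).
lunch: end 16:25 >= 10:00? ✓; end 16:25 <= 13:20? ✗ → no.
standup: end 11:00 >= 10:00? ✓; end 11:00 <= 13:20? ✓ → yes.
Result: standup.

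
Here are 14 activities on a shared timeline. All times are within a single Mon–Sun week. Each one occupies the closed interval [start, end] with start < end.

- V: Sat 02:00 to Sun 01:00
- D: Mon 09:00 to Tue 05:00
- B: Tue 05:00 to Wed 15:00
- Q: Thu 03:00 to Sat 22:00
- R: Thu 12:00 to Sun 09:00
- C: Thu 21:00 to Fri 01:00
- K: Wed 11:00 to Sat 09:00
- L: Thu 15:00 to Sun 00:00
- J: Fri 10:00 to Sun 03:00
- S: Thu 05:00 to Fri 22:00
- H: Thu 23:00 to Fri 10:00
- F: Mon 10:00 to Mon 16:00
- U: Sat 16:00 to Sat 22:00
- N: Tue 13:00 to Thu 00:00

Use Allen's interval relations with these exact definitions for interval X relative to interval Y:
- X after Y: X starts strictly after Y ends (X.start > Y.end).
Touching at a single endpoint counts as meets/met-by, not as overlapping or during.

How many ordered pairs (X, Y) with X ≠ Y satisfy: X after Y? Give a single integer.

Checking all 182 ordered pairs for relation 'after'; matching pairs in alphabetical order:
(B, F): B after F ✓
(C, B): C after B ✓
(C, D): C after D ✓
(C, F): C after F ✓
(C, N): C after N ✓
(H, B): H after B ✓
(H, D): H after D ✓
(H, F): H after F ✓
(H, N): H after N ✓
(J, B): J after B ✓
(J, C): J after C ✓
(J, D): J after D ✓
(J, F): J after F ✓
(J, N): J after N ✓
(K, D): K after D ✓
(K, F): K after F ✓
(L, B): L after B ✓
(L, D): L after D ✓
(L, F): L after F ✓
(L, N): L after N ✓
(N, D): N after D ✓
(N, F): N after F ✓
(Q, B): Q after B ✓
(Q, D): Q after D ✓
... plus 25 further pairs not listed.
Count: 49.

49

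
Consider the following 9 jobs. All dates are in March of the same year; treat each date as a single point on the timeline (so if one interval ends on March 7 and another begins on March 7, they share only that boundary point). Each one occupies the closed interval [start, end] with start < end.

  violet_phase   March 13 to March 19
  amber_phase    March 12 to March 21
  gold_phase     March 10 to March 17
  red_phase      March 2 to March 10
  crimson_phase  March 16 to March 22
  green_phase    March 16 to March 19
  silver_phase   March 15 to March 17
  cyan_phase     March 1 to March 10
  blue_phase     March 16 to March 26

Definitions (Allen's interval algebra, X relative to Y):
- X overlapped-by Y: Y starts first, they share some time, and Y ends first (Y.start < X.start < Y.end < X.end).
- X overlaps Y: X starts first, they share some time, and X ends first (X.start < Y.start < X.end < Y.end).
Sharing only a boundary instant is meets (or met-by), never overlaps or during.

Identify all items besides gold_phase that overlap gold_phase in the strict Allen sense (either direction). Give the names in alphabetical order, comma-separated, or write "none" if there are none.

Target gold_phase = [March 10, March 17].
amber_phase [March 12, March 21] → overlapped-by → yes.
blue_phase [March 16, March 26] → overlapped-by → yes.
crimson_phase [March 16, March 22] → overlapped-by → yes.
cyan_phase [March 1, March 10] → meets → no.
green_phase [March 16, March 19] → overlapped-by → yes.
red_phase [March 2, March 10] → meets → no.
silver_phase [March 15, March 17] → finishes → no.
violet_phase [March 13, March 19] → overlapped-by → yes.
Result: amber_phase, blue_phase, crimson_phase, green_phase, violet_phase.

amber_phase, blue_phase, crimson_phase, green_phase, violet_phase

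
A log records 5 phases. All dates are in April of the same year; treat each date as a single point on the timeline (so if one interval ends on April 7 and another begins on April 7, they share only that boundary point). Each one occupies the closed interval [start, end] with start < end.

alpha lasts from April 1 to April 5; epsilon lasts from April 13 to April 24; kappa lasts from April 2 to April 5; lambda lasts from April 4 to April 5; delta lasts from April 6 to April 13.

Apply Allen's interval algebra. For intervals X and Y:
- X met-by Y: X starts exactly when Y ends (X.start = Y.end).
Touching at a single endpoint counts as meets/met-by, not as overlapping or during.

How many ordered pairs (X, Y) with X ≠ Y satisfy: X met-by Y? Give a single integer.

Checking all 20 ordered pairs for relation 'met-by'; matching pairs in alphabetical order:
(epsilon, delta): epsilon met-by delta ✓
Count: 1.

1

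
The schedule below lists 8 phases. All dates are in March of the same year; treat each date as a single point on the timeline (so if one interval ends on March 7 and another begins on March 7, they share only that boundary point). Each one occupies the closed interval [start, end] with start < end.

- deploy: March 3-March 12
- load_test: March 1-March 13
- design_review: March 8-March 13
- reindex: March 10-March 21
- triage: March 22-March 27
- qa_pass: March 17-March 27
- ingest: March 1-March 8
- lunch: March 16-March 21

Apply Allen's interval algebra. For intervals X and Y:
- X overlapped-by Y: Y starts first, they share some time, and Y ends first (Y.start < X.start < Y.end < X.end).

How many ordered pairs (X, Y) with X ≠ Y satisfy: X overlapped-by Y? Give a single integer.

7

Checking all 56 ordered pairs for relation 'overlapped-by'; matching pairs in alphabetical order:
(deploy, ingest): deploy overlapped-by ingest ✓
(design_review, deploy): design_review overlapped-by deploy ✓
(qa_pass, lunch): qa_pass overlapped-by lunch ✓
(qa_pass, reindex): qa_pass overlapped-by reindex ✓
(reindex, deploy): reindex overlapped-by deploy ✓
(reindex, design_review): reindex overlapped-by design_review ✓
(reindex, load_test): reindex overlapped-by load_test ✓
Count: 7.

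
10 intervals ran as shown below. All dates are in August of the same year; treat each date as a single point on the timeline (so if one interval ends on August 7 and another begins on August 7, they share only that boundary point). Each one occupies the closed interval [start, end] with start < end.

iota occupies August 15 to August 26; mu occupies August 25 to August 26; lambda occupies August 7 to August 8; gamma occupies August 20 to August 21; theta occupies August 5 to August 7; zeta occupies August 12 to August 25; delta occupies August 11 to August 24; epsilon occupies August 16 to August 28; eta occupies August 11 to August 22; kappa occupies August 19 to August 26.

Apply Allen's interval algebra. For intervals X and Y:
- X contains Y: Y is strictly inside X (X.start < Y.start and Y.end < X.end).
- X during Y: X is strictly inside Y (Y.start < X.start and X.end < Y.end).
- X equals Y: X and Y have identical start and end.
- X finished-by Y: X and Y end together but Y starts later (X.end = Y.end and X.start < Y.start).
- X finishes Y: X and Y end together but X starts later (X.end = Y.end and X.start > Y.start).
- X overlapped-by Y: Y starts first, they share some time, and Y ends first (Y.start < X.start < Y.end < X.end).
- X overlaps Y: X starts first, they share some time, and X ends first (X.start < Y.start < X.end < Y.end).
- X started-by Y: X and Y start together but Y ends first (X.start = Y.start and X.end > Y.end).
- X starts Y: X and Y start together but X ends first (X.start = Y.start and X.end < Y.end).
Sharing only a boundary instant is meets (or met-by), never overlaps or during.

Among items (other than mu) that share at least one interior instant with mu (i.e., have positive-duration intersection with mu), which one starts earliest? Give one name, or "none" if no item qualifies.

Target mu = [August 25, August 26].
delta [August 11, August 24] → before → excluded.
epsilon [August 16, August 28] → contains → candidate.
eta [August 11, August 22] → before → excluded.
gamma [August 20, August 21] → before → excluded.
iota [August 15, August 26] → finished-by → candidate.
kappa [August 19, August 26] → finished-by → candidate.
lambda [August 7, August 8] → before → excluded.
theta [August 5, August 7] → before → excluded.
zeta [August 12, August 25] → meets → excluded.
Among candidates, earliest start is August 15 → iota.

iota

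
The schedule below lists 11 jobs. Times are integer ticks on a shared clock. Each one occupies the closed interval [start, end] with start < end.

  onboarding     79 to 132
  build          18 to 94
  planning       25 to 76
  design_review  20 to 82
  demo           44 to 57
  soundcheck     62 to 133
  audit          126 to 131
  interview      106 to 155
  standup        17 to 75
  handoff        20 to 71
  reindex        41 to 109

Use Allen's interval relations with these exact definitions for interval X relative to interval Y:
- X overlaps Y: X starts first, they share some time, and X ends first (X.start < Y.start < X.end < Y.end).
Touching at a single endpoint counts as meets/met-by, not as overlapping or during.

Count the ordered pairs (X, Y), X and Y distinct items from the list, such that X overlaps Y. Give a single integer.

21

Checking all 110 ordered pairs for relation 'overlaps'; matching pairs in alphabetical order:
(build, onboarding): build overlaps onboarding ✓
(build, reindex): build overlaps reindex ✓
(build, soundcheck): build overlaps soundcheck ✓
(design_review, onboarding): design_review overlaps onboarding ✓
(design_review, reindex): design_review overlaps reindex ✓
(design_review, soundcheck): design_review overlaps soundcheck ✓
(handoff, planning): handoff overlaps planning ✓
(handoff, reindex): handoff overlaps reindex ✓
(handoff, soundcheck): handoff overlaps soundcheck ✓
(onboarding, interview): onboarding overlaps interview ✓
(planning, reindex): planning overlaps reindex ✓
(planning, soundcheck): planning overlaps soundcheck ✓
(reindex, interview): reindex overlaps interview ✓
(reindex, onboarding): reindex overlaps onboarding ✓
(reindex, soundcheck): reindex overlaps soundcheck ✓
(soundcheck, interview): soundcheck overlaps interview ✓
(standup, build): standup overlaps build ✓
(standup, design_review): standup overlaps design_review ✓
(standup, planning): standup overlaps planning ✓
(standup, reindex): standup overlaps reindex ✓
(standup, soundcheck): standup overlaps soundcheck ✓
Count: 21.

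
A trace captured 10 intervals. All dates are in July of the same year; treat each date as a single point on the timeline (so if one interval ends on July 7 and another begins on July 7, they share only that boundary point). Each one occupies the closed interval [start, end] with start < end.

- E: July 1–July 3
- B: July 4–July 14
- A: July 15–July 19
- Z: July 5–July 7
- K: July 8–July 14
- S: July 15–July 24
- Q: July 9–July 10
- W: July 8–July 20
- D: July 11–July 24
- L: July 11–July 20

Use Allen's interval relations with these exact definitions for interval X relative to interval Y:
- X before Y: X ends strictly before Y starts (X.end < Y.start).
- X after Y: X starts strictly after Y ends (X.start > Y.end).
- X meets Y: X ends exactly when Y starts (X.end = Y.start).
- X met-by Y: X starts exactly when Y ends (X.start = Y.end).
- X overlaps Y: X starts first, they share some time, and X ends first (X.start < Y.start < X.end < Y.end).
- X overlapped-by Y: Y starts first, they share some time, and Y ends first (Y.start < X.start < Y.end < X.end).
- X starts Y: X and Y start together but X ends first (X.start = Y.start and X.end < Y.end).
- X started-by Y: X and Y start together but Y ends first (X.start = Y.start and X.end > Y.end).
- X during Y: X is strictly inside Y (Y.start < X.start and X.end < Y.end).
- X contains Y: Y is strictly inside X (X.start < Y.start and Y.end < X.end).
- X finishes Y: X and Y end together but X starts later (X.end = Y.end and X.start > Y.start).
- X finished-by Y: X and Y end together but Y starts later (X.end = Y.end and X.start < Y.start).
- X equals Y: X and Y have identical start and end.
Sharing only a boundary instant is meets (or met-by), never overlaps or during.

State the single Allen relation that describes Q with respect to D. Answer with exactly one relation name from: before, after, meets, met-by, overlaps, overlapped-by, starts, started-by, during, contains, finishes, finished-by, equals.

before

Q = [July 9, July 10]; D = [July 11, July 24].
Compare endpoints: Q.start < D.start, Q.start < D.end, Q.end < D.start, Q.end < D.end.
That pattern is 'before'.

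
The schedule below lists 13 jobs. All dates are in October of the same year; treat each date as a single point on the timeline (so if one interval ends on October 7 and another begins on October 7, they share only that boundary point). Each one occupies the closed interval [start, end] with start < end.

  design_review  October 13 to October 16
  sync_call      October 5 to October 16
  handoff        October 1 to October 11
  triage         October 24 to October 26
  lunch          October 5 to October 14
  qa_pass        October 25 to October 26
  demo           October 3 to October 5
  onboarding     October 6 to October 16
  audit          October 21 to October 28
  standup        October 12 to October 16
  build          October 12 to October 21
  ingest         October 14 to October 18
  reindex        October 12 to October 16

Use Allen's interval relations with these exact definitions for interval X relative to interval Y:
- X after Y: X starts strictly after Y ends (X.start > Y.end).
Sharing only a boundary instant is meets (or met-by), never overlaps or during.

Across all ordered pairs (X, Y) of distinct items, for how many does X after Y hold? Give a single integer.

40

Checking all 156 ordered pairs for relation 'after'; matching pairs in alphabetical order:
(audit, demo): audit after demo ✓
(audit, design_review): audit after design_review ✓
(audit, handoff): audit after handoff ✓
(audit, ingest): audit after ingest ✓
(audit, lunch): audit after lunch ✓
(audit, onboarding): audit after onboarding ✓
(audit, reindex): audit after reindex ✓
(audit, standup): audit after standup ✓
(audit, sync_call): audit after sync_call ✓
(build, demo): build after demo ✓
(build, handoff): build after handoff ✓
(design_review, demo): design_review after demo ✓
(design_review, handoff): design_review after handoff ✓
(ingest, demo): ingest after demo ✓
(ingest, handoff): ingest after handoff ✓
(onboarding, demo): onboarding after demo ✓
(qa_pass, build): qa_pass after build ✓
(qa_pass, demo): qa_pass after demo ✓
(qa_pass, design_review): qa_pass after design_review ✓
(qa_pass, handoff): qa_pass after handoff ✓
(qa_pass, ingest): qa_pass after ingest ✓
(qa_pass, lunch): qa_pass after lunch ✓
(qa_pass, onboarding): qa_pass after onboarding ✓
(qa_pass, reindex): qa_pass after reindex ✓
... plus 16 further pairs not listed.
Count: 40.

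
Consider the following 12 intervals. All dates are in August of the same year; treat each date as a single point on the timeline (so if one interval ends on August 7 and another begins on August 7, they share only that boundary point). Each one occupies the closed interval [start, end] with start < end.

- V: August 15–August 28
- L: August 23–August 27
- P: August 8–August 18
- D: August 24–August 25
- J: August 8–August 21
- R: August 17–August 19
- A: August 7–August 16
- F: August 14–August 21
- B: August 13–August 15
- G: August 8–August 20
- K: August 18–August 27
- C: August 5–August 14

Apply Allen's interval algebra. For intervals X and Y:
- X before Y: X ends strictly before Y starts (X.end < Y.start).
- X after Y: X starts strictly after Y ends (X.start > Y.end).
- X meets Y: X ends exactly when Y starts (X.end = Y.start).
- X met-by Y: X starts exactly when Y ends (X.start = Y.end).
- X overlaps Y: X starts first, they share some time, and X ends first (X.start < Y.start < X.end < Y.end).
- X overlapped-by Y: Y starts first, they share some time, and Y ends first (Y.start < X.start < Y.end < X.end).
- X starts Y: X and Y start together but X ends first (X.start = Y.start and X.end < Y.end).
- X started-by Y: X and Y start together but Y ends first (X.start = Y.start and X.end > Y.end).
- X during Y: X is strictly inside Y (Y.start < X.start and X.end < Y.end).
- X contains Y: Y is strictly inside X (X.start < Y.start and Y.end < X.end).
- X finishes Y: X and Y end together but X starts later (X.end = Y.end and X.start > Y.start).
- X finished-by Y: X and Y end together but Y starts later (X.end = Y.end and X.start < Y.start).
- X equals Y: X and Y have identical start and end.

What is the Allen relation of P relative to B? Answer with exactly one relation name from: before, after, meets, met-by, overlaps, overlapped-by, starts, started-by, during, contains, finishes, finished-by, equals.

contains

P = [August 8, August 18]; B = [August 13, August 15].
Compare endpoints: P.start < B.start, P.start < B.end, P.end > B.start, P.end > B.end.
That pattern is 'contains'.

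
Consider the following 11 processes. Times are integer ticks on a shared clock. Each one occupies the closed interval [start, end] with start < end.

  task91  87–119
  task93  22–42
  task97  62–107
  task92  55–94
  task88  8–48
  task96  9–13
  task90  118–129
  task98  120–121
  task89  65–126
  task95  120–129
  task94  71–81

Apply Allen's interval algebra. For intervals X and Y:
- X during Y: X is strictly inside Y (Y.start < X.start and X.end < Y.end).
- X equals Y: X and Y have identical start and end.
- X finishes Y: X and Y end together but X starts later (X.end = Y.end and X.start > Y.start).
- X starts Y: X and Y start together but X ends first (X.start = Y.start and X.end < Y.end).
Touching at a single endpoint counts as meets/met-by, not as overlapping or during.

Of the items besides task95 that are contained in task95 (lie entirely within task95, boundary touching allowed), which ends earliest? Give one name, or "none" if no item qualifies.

Target task95 = [120, 129].
task88 [8, 48] → before → excluded.
task89 [65, 126] → overlaps → excluded.
task90 [118, 129] → finished-by → excluded.
task91 [87, 119] → before → excluded.
task92 [55, 94] → before → excluded.
task93 [22, 42] → before → excluded.
task94 [71, 81] → before → excluded.
task96 [9, 13] → before → excluded.
task97 [62, 107] → before → excluded.
task98 [120, 121] → starts → candidate.
Among candidates, earliest end is 121 → task98.

task98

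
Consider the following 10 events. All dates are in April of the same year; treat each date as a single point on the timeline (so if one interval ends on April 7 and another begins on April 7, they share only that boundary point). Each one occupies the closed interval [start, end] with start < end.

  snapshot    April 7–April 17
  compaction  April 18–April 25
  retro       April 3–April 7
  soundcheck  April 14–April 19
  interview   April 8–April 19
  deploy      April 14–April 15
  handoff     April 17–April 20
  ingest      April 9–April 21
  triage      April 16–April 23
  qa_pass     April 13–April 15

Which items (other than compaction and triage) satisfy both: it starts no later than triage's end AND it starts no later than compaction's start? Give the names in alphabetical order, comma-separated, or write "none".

deploy, handoff, ingest, interview, qa_pass, retro, snapshot, soundcheck

Conditions: its start is no later than triage's end (X.start <= April 23) AND its start is no later than compaction's start (X.start <= April 18).
deploy: start April 14 <= April 23? ✓; start April 14 <= April 18? ✓ → yes.
handoff: start April 17 <= April 23? ✓; start April 17 <= April 18? ✓ → yes.
ingest: start April 9 <= April 23? ✓; start April 9 <= April 18? ✓ → yes.
interview: start April 8 <= April 23? ✓; start April 8 <= April 18? ✓ → yes.
qa_pass: start April 13 <= April 23? ✓; start April 13 <= April 18? ✓ → yes.
retro: start April 3 <= April 23? ✓; start April 3 <= April 18? ✓ → yes.
snapshot: start April 7 <= April 23? ✓; start April 7 <= April 18? ✓ → yes.
soundcheck: start April 14 <= April 23? ✓; start April 14 <= April 18? ✓ → yes.
Result: deploy, handoff, ingest, interview, qa_pass, retro, snapshot, soundcheck.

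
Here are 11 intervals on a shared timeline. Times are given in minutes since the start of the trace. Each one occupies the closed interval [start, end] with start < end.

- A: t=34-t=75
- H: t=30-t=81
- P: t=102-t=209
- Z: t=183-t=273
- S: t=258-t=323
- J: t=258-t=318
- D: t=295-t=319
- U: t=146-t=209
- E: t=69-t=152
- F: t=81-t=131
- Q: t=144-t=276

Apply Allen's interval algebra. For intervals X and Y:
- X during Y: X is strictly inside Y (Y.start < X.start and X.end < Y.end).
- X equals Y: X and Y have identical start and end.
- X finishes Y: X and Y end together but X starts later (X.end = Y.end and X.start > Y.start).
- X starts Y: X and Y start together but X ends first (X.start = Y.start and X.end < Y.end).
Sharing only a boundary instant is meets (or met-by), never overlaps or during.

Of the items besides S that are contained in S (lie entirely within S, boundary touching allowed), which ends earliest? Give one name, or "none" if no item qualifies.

Target S = [t=258, t=323].
A [t=34, t=75] → before → excluded.
D [t=295, t=319] → during → candidate.
E [t=69, t=152] → before → excluded.
F [t=81, t=131] → before → excluded.
H [t=30, t=81] → before → excluded.
J [t=258, t=318] → starts → candidate.
P [t=102, t=209] → before → excluded.
Q [t=144, t=276] → overlaps → excluded.
U [t=146, t=209] → before → excluded.
Z [t=183, t=273] → overlaps → excluded.
Among candidates, earliest end is t=318 → J.

J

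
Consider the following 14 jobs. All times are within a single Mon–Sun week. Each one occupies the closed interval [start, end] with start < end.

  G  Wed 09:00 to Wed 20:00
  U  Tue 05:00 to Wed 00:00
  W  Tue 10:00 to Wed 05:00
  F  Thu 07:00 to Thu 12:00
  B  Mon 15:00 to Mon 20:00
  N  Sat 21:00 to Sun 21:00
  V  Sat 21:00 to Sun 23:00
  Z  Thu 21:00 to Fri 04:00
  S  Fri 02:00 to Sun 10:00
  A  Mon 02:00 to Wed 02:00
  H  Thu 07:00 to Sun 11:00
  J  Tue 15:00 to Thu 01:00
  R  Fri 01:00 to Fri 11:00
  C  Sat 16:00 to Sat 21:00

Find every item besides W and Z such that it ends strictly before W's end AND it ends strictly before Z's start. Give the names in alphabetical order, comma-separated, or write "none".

Conditions: its end is strictly before W's end (X.end < Wed 05:00) AND its end is strictly before Z's start (X.end < Thu 21:00).
A: end Wed 02:00 < Wed 05:00? ✓; end Wed 02:00 < Thu 21:00? ✓ → yes.
B: end Mon 20:00 < Wed 05:00? ✓; end Mon 20:00 < Thu 21:00? ✓ → yes.
C: end Sat 21:00 < Wed 05:00? ✗; end Sat 21:00 < Thu 21:00? ✗ → no.
F: end Thu 12:00 < Wed 05:00? ✗; end Thu 12:00 < Thu 21:00? ✓ → no.
G: end Wed 20:00 < Wed 05:00? ✗; end Wed 20:00 < Thu 21:00? ✓ → no.
H: end Sun 11:00 < Wed 05:00? ✗; end Sun 11:00 < Thu 21:00? ✗ → no.
J: end Thu 01:00 < Wed 05:00? ✗; end Thu 01:00 < Thu 21:00? ✓ → no.
N: end Sun 21:00 < Wed 05:00? ✗; end Sun 21:00 < Thu 21:00? ✗ → no.
R: end Fri 11:00 < Wed 05:00? ✗; end Fri 11:00 < Thu 21:00? ✗ → no.
S: end Sun 10:00 < Wed 05:00? ✗; end Sun 10:00 < Thu 21:00? ✗ → no.
U: end Wed 00:00 < Wed 05:00? ✓; end Wed 00:00 < Thu 21:00? ✓ → yes.
V: end Sun 23:00 < Wed 05:00? ✗; end Sun 23:00 < Thu 21:00? ✗ → no.
Result: A, B, U.

A, B, U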